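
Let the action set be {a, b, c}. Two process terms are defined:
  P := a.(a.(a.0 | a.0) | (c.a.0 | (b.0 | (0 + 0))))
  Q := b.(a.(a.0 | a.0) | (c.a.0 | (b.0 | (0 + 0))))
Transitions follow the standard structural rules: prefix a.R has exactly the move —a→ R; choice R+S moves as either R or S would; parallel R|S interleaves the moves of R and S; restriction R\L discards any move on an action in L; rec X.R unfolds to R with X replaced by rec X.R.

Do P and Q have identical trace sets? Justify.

trace-distinct — witness ⟨a⟩

Reachable graph of P (31 states):
  u0 = a.(a.(a.0 | a.0) | (c.a.0 | (b.0 | (0 + 0)))) ⊢ -a-> u1
  u1 = a.(a.0 | a.0) | (c.a.0 | (b.0 | (0 + 0))) ⊢ -a-> u2, -b-> u3, -c-> u4
  u2 = a.0 | a.0 | (c.a.0 | (b.0 | (0 + 0))) ⊢ -a-> u5, -a-> u6, -b-> u7, -c-> u8
  u3 = a.(a.0 | a.0) | (c.a.0 | (0 | (0 + 0))) ⊢ -a-> u7, -c-> u9
  u4 = a.(a.0 | a.0) | (a.0 | (b.0 | (0 + 0))) ⊢ -a-> u10, -a-> u8, -b-> u9
  u5 = 0 | a.0 | (c.a.0 | (b.0 | (0 + 0))) ⊢ -a-> u11, -b-> u12, -c-> u13
  u6 = a.0 | 0 | (c.a.0 | (b.0 | (0 + 0))) ⊢ -a-> u11, -b-> u14, -c-> u15
  u7 = a.0 | a.0 | (c.a.0 | (0 | (0 + 0))) ⊢ -a-> u12, -a-> u14, -c-> u16
  u8 = a.0 | a.0 | (a.0 | (b.0 | (0 + 0))) ⊢ -a-> u13, -a-> u15, -a-> u17, -b-> u16
  u9 = a.(a.0 | a.0) | (a.0 | (0 | (0 + 0))) ⊢ -a-> u16, -a-> u18
  u10 = a.(a.0 | a.0) | (0 | (b.0 | (0 + 0))) ⊢ -a-> u17, -b-> u18
  u11 = 0 | 0 | (c.a.0 | (b.0 | (0 + 0))) ⊢ -b-> u19, -c-> u20
  u12 = 0 | a.0 | (c.a.0 | (0 | (0 + 0))) ⊢ -a-> u19, -c-> u21
  u13 = 0 | a.0 | (a.0 | (b.0 | (0 + 0))) ⊢ -a-> u20, -a-> u22, -b-> u21
  u14 = a.0 | 0 | (c.a.0 | (0 | (0 + 0))) ⊢ -a-> u19, -c-> u23
  u15 = a.0 | 0 | (a.0 | (b.0 | (0 + 0))) ⊢ -a-> u20, -a-> u24, -b-> u23
  u16 = a.0 | a.0 | (a.0 | (0 | (0 + 0))) ⊢ -a-> u21, -a-> u23, -a-> u25
  u17 = a.0 | a.0 | (0 | (b.0 | (0 + 0))) ⊢ -a-> u22, -a-> u24, -b-> u25
  u18 = a.(a.0 | a.0) | (0 | (0 | (0 + 0))) ⊢ -a-> u25
  u19 = 0 | 0 | (c.a.0 | (0 | (0 + 0))) ⊢ -c-> u26
  u20 = 0 | 0 | (a.0 | (b.0 | (0 + 0))) ⊢ -a-> u27, -b-> u26
  u21 = 0 | a.0 | (a.0 | (0 | (0 + 0))) ⊢ -a-> u26, -a-> u28
  u22 = 0 | a.0 | (0 | (b.0 | (0 + 0))) ⊢ -a-> u27, -b-> u28
  u23 = a.0 | 0 | (a.0 | (0 | (0 + 0))) ⊢ -a-> u26, -a-> u29
  u24 = a.0 | 0 | (0 | (b.0 | (0 + 0))) ⊢ -a-> u27, -b-> u29
  u25 = a.0 | a.0 | (0 | (0 | (0 + 0))) ⊢ -a-> u28, -a-> u29
  u26 = 0 | 0 | (a.0 | (0 | (0 + 0))) ⊢ -a-> u30
  u27 = 0 | 0 | (0 | (b.0 | (0 + 0))) ⊢ -b-> u30
  u28 = 0 | a.0 | (0 | (0 | (0 + 0))) ⊢ -a-> u30
  u29 = a.0 | 0 | (0 | (0 | (0 + 0))) ⊢ -a-> u30
  u30 = 0 | 0 | (0 | (0 | (0 + 0))) ⊢ ∅
Reachable graph of Q (31 states):
  v0 = b.(a.(a.0 | a.0) | (c.a.0 | (b.0 | (0 + 0)))) ⊢ -b-> v1
  v1 = a.(a.0 | a.0) | (c.a.0 | (b.0 | (0 + 0))) ⊢ -a-> v2, -b-> v3, -c-> v4
  v2 = a.0 | a.0 | (c.a.0 | (b.0 | (0 + 0))) ⊢ -a-> v5, -a-> v6, -b-> v7, -c-> v8
  v3 = a.(a.0 | a.0) | (c.a.0 | (0 | (0 + 0))) ⊢ -a-> v7, -c-> v9
  v4 = a.(a.0 | a.0) | (a.0 | (b.0 | (0 + 0))) ⊢ -a-> v10, -a-> v8, -b-> v9
  v5 = 0 | a.0 | (c.a.0 | (b.0 | (0 + 0))) ⊢ -a-> v11, -b-> v12, -c-> v13
  v6 = a.0 | 0 | (c.a.0 | (b.0 | (0 + 0))) ⊢ -a-> v11, -b-> v14, -c-> v15
  v7 = a.0 | a.0 | (c.a.0 | (0 | (0 + 0))) ⊢ -a-> v12, -a-> v14, -c-> v16
  v8 = a.0 | a.0 | (a.0 | (b.0 | (0 + 0))) ⊢ -a-> v13, -a-> v15, -a-> v17, -b-> v16
  v9 = a.(a.0 | a.0) | (a.0 | (0 | (0 + 0))) ⊢ -a-> v16, -a-> v18
  v10 = a.(a.0 | a.0) | (0 | (b.0 | (0 + 0))) ⊢ -a-> v17, -b-> v18
  v11 = 0 | 0 | (c.a.0 | (b.0 | (0 + 0))) ⊢ -b-> v19, -c-> v20
  v12 = 0 | a.0 | (c.a.0 | (0 | (0 + 0))) ⊢ -a-> v19, -c-> v21
  v13 = 0 | a.0 | (a.0 | (b.0 | (0 + 0))) ⊢ -a-> v20, -a-> v22, -b-> v21
  v14 = a.0 | 0 | (c.a.0 | (0 | (0 + 0))) ⊢ -a-> v19, -c-> v23
  v15 = a.0 | 0 | (a.0 | (b.0 | (0 + 0))) ⊢ -a-> v20, -a-> v24, -b-> v23
  v16 = a.0 | a.0 | (a.0 | (0 | (0 + 0))) ⊢ -a-> v21, -a-> v23, -a-> v25
  v17 = a.0 | a.0 | (0 | (b.0 | (0 + 0))) ⊢ -a-> v22, -a-> v24, -b-> v25
  v18 = a.(a.0 | a.0) | (0 | (0 | (0 + 0))) ⊢ -a-> v25
  v19 = 0 | 0 | (c.a.0 | (0 | (0 + 0))) ⊢ -c-> v26
  v20 = 0 | 0 | (a.0 | (b.0 | (0 + 0))) ⊢ -a-> v27, -b-> v26
  v21 = 0 | a.0 | (a.0 | (0 | (0 + 0))) ⊢ -a-> v26, -a-> v28
  v22 = 0 | a.0 | (0 | (b.0 | (0 + 0))) ⊢ -a-> v27, -b-> v28
  v23 = a.0 | 0 | (a.0 | (0 | (0 + 0))) ⊢ -a-> v26, -a-> v29
  v24 = a.0 | 0 | (0 | (b.0 | (0 + 0))) ⊢ -a-> v27, -b-> v29
  v25 = a.0 | a.0 | (0 | (0 | (0 + 0))) ⊢ -a-> v28, -a-> v29
  v26 = 0 | 0 | (a.0 | (0 | (0 + 0))) ⊢ -a-> v30
  v27 = 0 | 0 | (0 | (b.0 | (0 + 0))) ⊢ -b-> v30
  v28 = 0 | a.0 | (0 | (0 | (0 + 0))) ⊢ -a-> v30
  v29 = a.0 | 0 | (0 | (0 | (0 + 0))) ⊢ -a-> v30
  v30 = 0 | 0 | (0 | (0 | (0 + 0))) ⊢ ∅
Run σ = ⟨a⟩ on P: start {u0}
  [1] a ⇒ {u1}
  — P admits the full trace.
Run σ = ⟨a⟩ on Q: start {v0}
  [1] a ⇒ ∅  — Q cannot continue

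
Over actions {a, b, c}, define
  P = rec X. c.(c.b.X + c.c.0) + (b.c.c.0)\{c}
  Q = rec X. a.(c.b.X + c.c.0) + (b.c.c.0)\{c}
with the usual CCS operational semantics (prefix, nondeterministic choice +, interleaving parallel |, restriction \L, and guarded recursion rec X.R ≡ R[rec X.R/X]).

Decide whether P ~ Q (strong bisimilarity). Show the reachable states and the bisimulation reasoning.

P's transition system — 6 states:
  p0 = rec X. c.(c.b.X + c.c.0) + (b.c.c.0)\{c} ⊢ -b-> p1, -c-> p2
  p1 = (c.c.0)\{c} ⊢ deadlocked
  p2 = c.b.(rec X. c.(c.b.X + c.c.0) + (b.c.c.0)\{c}) + c.c.0 ⊢ -c-> p3, -c-> p4
  p3 = b.(rec X. c.(c.b.X + c.c.0) + (b.c.c.0)\{c}) ⊢ -b-> p0
  p4 = c.0 ⊢ -c-> p5
  p5 = 0 ⊢ deadlocked
Q's transition system — 6 states:
  q0 = rec X. a.(c.b.X + c.c.0) + (b.c.c.0)\{c} ⊢ -a-> q1, -b-> q2
  q1 = c.b.(rec X. a.(c.b.X + c.c.0) + (b.c.c.0)\{c}) + c.c.0 ⊢ -c-> q3, -c-> q4
  q2 = (c.c.0)\{c} ⊢ deadlocked
  q3 = b.(rec X. a.(c.b.X + c.c.0) + (b.c.c.0)\{c}) ⊢ -b-> q0
  q4 = c.0 ⊢ -c-> q5
  q5 = 0 ⊢ deadlocked
Bisimilarity quotient blocks:
  B0 = {p0}
  B1 = {p2}
  B2 = {p4, q4}
  B3 = {p1, p5, q2, q5}
  B4 = {p3}
  B5 = {q0}
  B6 = {q1}
  B7 = {q3}
p0 ∈ B0, q0 ∈ B5 → different blocks

P ≁ Q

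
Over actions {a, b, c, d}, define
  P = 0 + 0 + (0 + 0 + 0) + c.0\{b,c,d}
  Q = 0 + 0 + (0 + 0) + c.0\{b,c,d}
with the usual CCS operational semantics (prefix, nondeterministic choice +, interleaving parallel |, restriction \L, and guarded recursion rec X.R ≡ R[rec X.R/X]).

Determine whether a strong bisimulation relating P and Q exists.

LTS(P): 2 reachable states
  u0 = 0 + 0 + (0 + 0 + 0) + c.0\{b,c,d} → =c=> u1
  u1 = 0\{b,c,d} → ∅
LTS(Q): 2 reachable states
  v0 = 0 + 0 + (0 + 0) + c.0\{b,c,d} → =c=> v1
  v1 = 0\{b,c,d} → ∅
Coarsest stable partition (strong bisimilarity classes):
  B0 = {u0, v0}
  B1 = {u1, v1}
u0 ∈ B0, v0 ∈ B0 → same block

P ~ Q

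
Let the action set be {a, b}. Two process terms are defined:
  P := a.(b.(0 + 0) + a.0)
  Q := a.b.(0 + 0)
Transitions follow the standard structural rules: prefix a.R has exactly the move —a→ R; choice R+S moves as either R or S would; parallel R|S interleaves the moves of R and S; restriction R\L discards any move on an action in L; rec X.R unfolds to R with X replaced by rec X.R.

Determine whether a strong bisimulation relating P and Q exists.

LTS(P): 4 reachable states
  u0 = a.(b.(0 + 0) + a.0) → --a--▸ u1
  u1 = b.(0 + 0) + a.0 → --a--▸ u2, --b--▸ u3
  u2 = 0 → deadlocked
  u3 = 0 + 0 → deadlocked
LTS(Q): 3 reachable states
  v0 = a.b.(0 + 0) → --a--▸ v1
  v1 = b.(0 + 0) → --b--▸ v2
  v2 = 0 + 0 → deadlocked
Bisimilarity quotient blocks:
  B0 = {u0}
  B1 = {u1}
  B2 = {u2, u3, v2}
  B3 = {v0}
  B4 = {v1}
u0 ∈ B0, v0 ∈ B3 → different blocks

P ≁ Q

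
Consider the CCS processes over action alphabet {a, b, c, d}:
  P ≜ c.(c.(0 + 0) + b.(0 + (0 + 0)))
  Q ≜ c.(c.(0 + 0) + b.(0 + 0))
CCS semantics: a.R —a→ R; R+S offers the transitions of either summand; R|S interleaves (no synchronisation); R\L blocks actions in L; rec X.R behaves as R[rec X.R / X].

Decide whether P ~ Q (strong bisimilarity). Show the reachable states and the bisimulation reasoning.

YES

LTS(P): 4 reachable states
  m0 = c.(c.(0 + 0) + b.(0 + (0 + 0))) ⊢ --c--▸ m1
  m1 = c.(0 + 0) + b.(0 + (0 + 0)) ⊢ --b--▸ m2, --c--▸ m3
  m2 = 0 + (0 + 0) ⊢ ·
  m3 = 0 + 0 ⊢ ·
LTS(Q): 3 reachable states
  n0 = c.(c.(0 + 0) + b.(0 + 0)) ⊢ --c--▸ n1
  n1 = c.(0 + 0) + b.(0 + 0) ⊢ --b--▸ n2, --c--▸ n2
  n2 = 0 + 0 ⊢ ·
Bisimilarity quotient blocks:
  B0 = {m0, n0}
  B1 = {m1, n1}
  B2 = {m2, m3, n2}
m0 ∈ B0, n0 ∈ B0 → same block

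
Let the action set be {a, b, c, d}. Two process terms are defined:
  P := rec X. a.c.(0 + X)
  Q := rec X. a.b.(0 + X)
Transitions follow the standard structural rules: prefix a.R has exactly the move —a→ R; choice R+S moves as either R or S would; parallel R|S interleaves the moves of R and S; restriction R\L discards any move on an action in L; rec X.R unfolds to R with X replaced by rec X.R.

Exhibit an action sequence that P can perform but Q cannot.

LTS(P): 3 reachable states
  p0 = rec X. a.c.(0 + X) has moves --a--▸ p1
  p1 = c.(0 + (rec X. a.c.(0 + X))) has moves --c--▸ p2
  p2 = 0 + (rec X. a.c.(0 + X)) has moves --a--▸ p1
LTS(Q): 3 reachable states
  q0 = rec X. a.b.(0 + X) has moves --a--▸ q1
  q1 = b.(0 + (rec X. a.b.(0 + X))) has moves --b--▸ q2
  q2 = 0 + (rec X. a.b.(0 + X)) has moves --a--▸ q1
Executing ac from P (initial set {p0}):
  after a @ step 1: {p1}
  after c @ step 2: {p2}
  P completes σ.
Executing ac from Q (initial set {q0}):
  after a @ step 1: {q1}
  after c @ step 2: ∅  — Q cannot continue

ac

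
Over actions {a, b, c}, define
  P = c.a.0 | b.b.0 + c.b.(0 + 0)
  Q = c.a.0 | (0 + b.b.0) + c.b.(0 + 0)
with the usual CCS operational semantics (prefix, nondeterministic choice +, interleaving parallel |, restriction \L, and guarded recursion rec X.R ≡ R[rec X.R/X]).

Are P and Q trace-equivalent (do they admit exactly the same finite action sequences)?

trace-equivalent

LTS(P): 11 reachable states
  p0 = c.a.0 | b.b.0 + c.b.(0 + 0) has moves =b=> p1, =c=> p2, =c=> p3
  p1 = c.a.0 | b.0 has moves =b=> p4, =c=> p5
  p2 = a.0 | b.b.0 has moves =a=> p6, =b=> p5
  p3 = b.(0 + 0) has moves =b=> p7
  p4 = c.a.0 | 0 has moves =c=> p8
  p5 = a.0 | b.0 has moves =a=> p9, =b=> p8
  p6 = 0 | b.b.0 has moves =b=> p9
  p7 = 0 + 0 has moves (no moves)
  p8 = a.0 | 0 has moves =a=> p10
  p9 = 0 | b.0 has moves =b=> p10
  p10 = 0 | 0 has moves (no moves)
LTS(Q): 11 reachable states
  q0 = c.a.0 | (0 + b.b.0) + c.b.(0 + 0) has moves =b=> q1, =c=> q2, =c=> q3
  q1 = c.a.0 | b.0 has moves =b=> q4, =c=> q5
  q2 = a.0 | (0 + b.b.0) has moves =a=> q6, =b=> q5
  q3 = b.(0 + 0) has moves =b=> q7
  q4 = c.a.0 | 0 has moves =c=> q8
  q5 = a.0 | b.0 has moves =a=> q9, =b=> q8
  q6 = 0 | (0 + b.b.0) has moves =b=> q9
  q7 = 0 + 0 has moves (no moves)
  q8 = a.0 | 0 has moves =a=> q10
  q9 = 0 | b.0 has moves =b=> q10
  q10 = 0 | 0 has moves (no moves)
Bisimilarity quotient blocks:
  B0 = {p0, q0}
  B1 = {p3, p9, q3, q9}
  B2 = {p10, p7, q10, q7}
  B3 = {p2, q2}
  B4 = {p6, q6}
  B5 = {p5, q5}
  B6 = {p8, q8}
  B7 = {p1, q1}
  B8 = {p4, q4}
p0 ∈ B0, q0 ∈ B0 → same block
Bisimilar ⇒ trace-equivalent.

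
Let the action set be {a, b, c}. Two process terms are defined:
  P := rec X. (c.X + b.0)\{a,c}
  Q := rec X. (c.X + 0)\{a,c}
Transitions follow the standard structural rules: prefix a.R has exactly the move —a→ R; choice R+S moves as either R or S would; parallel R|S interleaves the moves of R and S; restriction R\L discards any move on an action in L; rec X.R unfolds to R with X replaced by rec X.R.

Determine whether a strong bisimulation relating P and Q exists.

Reachable graph of P (2 states):
  p0 = rec X. (c.X + b.0)\{a,c} | --b--▸ p1
  p1 = 0\{a,c} | (no moves)
Reachable graph of Q (1 states):
  q0 = rec X. (c.X + 0)\{a,c} | (no moves)
Coarsest stable partition (strong bisimilarity classes):
  B0 = {p0}
  B1 = {p1, q0}
p0 ∈ B0, q0 ∈ B1 → different blocks

not bisimilar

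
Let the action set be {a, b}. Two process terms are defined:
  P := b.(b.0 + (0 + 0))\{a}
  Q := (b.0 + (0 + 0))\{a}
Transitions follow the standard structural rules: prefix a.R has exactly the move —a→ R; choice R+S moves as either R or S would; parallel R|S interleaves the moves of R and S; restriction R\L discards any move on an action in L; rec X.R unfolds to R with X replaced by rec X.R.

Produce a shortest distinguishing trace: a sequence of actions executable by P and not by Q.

LTS(P): 3 reachable states
  p0 = b.(b.0 + (0 + 0))\{a} → --b--▸ p1
  p1 = (b.0 + (0 + 0))\{a} → --b--▸ p2
  p2 = 0\{a} → ∅
LTS(Q): 2 reachable states
  q0 = (b.0 + (0 + 0))\{a} → --b--▸ q1
  q1 = 0\{a} → ∅
Run σ = ⟨bb⟩ on P: start {p0}
  after b @ step 1: {p1}
  after b @ step 2: {p2}
  P completes σ.
Run σ = ⟨bb⟩ on Q: start {q0}
  after b @ step 1: {q1}
  after b @ step 2: no successor for Q

bb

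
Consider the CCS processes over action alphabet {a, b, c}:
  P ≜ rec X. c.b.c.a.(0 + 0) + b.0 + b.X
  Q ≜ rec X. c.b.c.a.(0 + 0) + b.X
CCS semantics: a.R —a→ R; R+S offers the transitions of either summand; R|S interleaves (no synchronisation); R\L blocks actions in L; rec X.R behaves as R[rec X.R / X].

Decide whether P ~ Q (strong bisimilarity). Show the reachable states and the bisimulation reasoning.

LTS(P): 6 reachable states
  s0 = rec X. c.b.c.a.(0 + 0) + b.0 + b.X → --b--▸ s0, --b--▸ s1, --c--▸ s2
  s1 = 0 → deadlocked
  s2 = b.c.a.(0 + 0) → --b--▸ s3
  s3 = c.a.(0 + 0) → --c--▸ s4
  s4 = a.(0 + 0) → --a--▸ s5
  s5 = 0 + 0 → deadlocked
LTS(Q): 5 reachable states
  t0 = rec X. c.b.c.a.(0 + 0) + b.X → --b--▸ t0, --c--▸ t1
  t1 = b.c.a.(0 + 0) → --b--▸ t2
  t2 = c.a.(0 + 0) → --c--▸ t3
  t3 = a.(0 + 0) → --a--▸ t4
  t4 = 0 + 0 → deadlocked
Partition-refinement fixed point:
  B0 = {s0}
  B1 = {s2, t1}
  B2 = {s3, t2}
  B3 = {s4, t3}
  B4 = {s1, s5, t4}
  B5 = {t0}
s0 ∈ B0, t0 ∈ B5 → different blocks

NO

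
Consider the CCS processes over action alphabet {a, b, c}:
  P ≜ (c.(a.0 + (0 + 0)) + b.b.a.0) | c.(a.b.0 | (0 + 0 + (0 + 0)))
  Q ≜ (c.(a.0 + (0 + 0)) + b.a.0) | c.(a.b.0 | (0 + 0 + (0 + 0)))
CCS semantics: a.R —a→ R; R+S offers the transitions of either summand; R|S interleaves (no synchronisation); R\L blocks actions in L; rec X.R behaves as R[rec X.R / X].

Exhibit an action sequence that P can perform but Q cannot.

bb

LTS(P): 20 reachable states
  u0 = (c.(a.0 + (0 + 0)) + b.b.a.0) | c.(a.b.0 | (0 + 0 + (0 + 0))) → -b-> u1, -c-> u2, -c-> u3
  u1 = b.a.0 | c.(a.b.0 | (0 + 0 + (0 + 0))) → -b-> u4, -c-> u5
  u2 = (a.0 + (0 + 0)) | c.(a.b.0 | (0 + 0 + (0 + 0))) → -a-> u6, -c-> u7
  u3 = (c.(a.0 + (0 + 0)) + b.b.a.0) | (a.b.0 | (0 + 0 + (0 + 0))) → -a-> u8, -b-> u5, -c-> u7
  u4 = a.0 | c.(a.b.0 | (0 + 0 + (0 + 0))) → -a-> u6, -c-> u9
  u5 = b.a.0 | (a.b.0 | (0 + 0 + (0 + 0))) → -a-> u10, -b-> u9
  u6 = 0 | c.(a.b.0 | (0 + 0 + (0 + 0))) → -c-> u11
  u7 = (a.0 + (0 + 0)) | (a.b.0 | (0 + 0 + (0 + 0))) → -a-> u11, -a-> u12
  u8 = (c.(a.0 + (0 + 0)) + b.b.a.0) | (b.0 | (0 + 0 + (0 + 0))) → -b-> u10, -b-> u13, -c-> u12
  u9 = a.0 | (a.b.0 | (0 + 0 + (0 + 0))) → -a-> u11, -a-> u14
  u10 = b.a.0 | (b.0 | (0 + 0 + (0 + 0))) → -b-> u14, -b-> u15
  u11 = 0 | (a.b.0 | (0 + 0 + (0 + 0))) → -a-> u16
  u12 = (a.0 + (0 + 0)) | (b.0 | (0 + 0 + (0 + 0))) → -a-> u16, -b-> u17
  u13 = (c.(a.0 + (0 + 0)) + b.b.a.0) | (0 | (0 + 0 + (0 + 0))) → -b-> u15, -c-> u17
  u14 = a.0 | (b.0 | (0 + 0 + (0 + 0))) → -a-> u16, -b-> u18
  u15 = b.a.0 | (0 | (0 + 0 + (0 + 0))) → -b-> u18
  u16 = 0 | (b.0 | (0 + 0 + (0 + 0))) → -b-> u19
  u17 = (a.0 + (0 + 0)) | (0 | (0 + 0 + (0 + 0))) → -a-> u19
  u18 = a.0 | (0 | (0 + 0 + (0 + 0))) → -a-> u19
  u19 = 0 | (0 | (0 + 0 + (0 + 0))) → ·
LTS(Q): 16 reachable states
  v0 = (c.(a.0 + (0 + 0)) + b.a.0) | c.(a.b.0 | (0 + 0 + (0 + 0))) → -b-> v1, -c-> v2, -c-> v3
  v1 = a.0 | c.(a.b.0 | (0 + 0 + (0 + 0))) → -a-> v4, -c-> v5
  v2 = (a.0 + (0 + 0)) | c.(a.b.0 | (0 + 0 + (0 + 0))) → -a-> v4, -c-> v6
  v3 = (c.(a.0 + (0 + 0)) + b.a.0) | (a.b.0 | (0 + 0 + (0 + 0))) → -a-> v7, -b-> v5, -c-> v6
  v4 = 0 | c.(a.b.0 | (0 + 0 + (0 + 0))) → -c-> v8
  v5 = a.0 | (a.b.0 | (0 + 0 + (0 + 0))) → -a-> v8, -a-> v9
  v6 = (a.0 + (0 + 0)) | (a.b.0 | (0 + 0 + (0 + 0))) → -a-> v10, -a-> v8
  v7 = (c.(a.0 + (0 + 0)) + b.a.0) | (b.0 | (0 + 0 + (0 + 0))) → -b-> v11, -b-> v9, -c-> v10
  v8 = 0 | (a.b.0 | (0 + 0 + (0 + 0))) → -a-> v12
  v9 = a.0 | (b.0 | (0 + 0 + (0 + 0))) → -a-> v12, -b-> v13
  v10 = (a.0 + (0 + 0)) | (b.0 | (0 + 0 + (0 + 0))) → -a-> v12, -b-> v14
  v11 = (c.(a.0 + (0 + 0)) + b.a.0) | (0 | (0 + 0 + (0 + 0))) → -b-> v13, -c-> v14
  v12 = 0 | (b.0 | (0 + 0 + (0 + 0))) → -b-> v15
  v13 = a.0 | (0 | (0 + 0 + (0 + 0))) → -a-> v15
  v14 = (a.0 + (0 + 0)) | (0 | (0 + 0 + (0 + 0))) → -a-> v15
  v15 = 0 | (0 | (0 + 0 + (0 + 0))) → ·
Executing bb from P (initial set {u0}):
  step 1 (b): {u1}
  step 2 (b): {u4}
  — P admits the full trace.
Executing bb from Q (initial set {v0}):
  step 1 (b): {v1}
  step 2 (b): no successor for Q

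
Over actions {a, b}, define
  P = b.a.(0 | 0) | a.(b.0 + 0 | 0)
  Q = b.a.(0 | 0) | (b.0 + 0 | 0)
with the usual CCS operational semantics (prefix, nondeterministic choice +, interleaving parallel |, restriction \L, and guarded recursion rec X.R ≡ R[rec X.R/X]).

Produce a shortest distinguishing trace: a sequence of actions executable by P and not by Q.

Reachable graph of P (9 states):
  m0 = b.a.(0 | 0) | a.(b.0 + 0 | 0) | -a-> m1, -b-> m2
  m1 = b.a.(0 | 0) | (b.0 + 0 | 0) | -b-> m3, -b-> m4
  m2 = a.(0 | 0) | a.(b.0 + 0 | 0) | -a-> m3, -a-> m5
  m3 = a.(0 | 0) | (b.0 + 0 | 0) | -a-> m6, -b-> m7
  m4 = b.a.(0 | 0) | 0 | -b-> m7
  m5 = 0 | 0 | a.(b.0 + 0 | 0) | -a-> m6
  m6 = 0 | 0 | (b.0 + 0 | 0) | -b-> m8
  m7 = a.(0 | 0) | 0 | -a-> m8
  m8 = 0 | 0 | 0 | ·
Reachable graph of Q (6 states):
  n0 = b.a.(0 | 0) | (b.0 + 0 | 0) | -b-> n1, -b-> n2
  n1 = a.(0 | 0) | (b.0 + 0 | 0) | -a-> n3, -b-> n4
  n2 = b.a.(0 | 0) | 0 | -b-> n4
  n3 = 0 | 0 | (b.0 + 0 | 0) | -b-> n5
  n4 = a.(0 | 0) | 0 | -a-> n5
  n5 = 0 | 0 | 0 | ·
Executing a from P (initial set {m0}):
  after a @ step 1: {m1}
  P completes σ.
Executing a from Q (initial set {n0}):
  after a @ step 1: no successor for Q

a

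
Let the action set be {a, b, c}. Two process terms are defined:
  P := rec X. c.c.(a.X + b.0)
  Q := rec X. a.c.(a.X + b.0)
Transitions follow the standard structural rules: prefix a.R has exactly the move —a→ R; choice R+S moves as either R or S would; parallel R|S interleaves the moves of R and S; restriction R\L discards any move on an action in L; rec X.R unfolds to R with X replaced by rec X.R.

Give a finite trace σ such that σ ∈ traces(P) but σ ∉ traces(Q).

Reachable graph of P (4 states):
  m0 = rec X. c.c.(a.X + b.0) → =c=> m1
  m1 = c.(a.(rec X. c.c.(a.X + b.0)) + b.0) → =c=> m2
  m2 = a.(rec X. c.c.(a.X + b.0)) + b.0 → =a=> m0, =b=> m3
  m3 = 0 → ·
Reachable graph of Q (4 states):
  n0 = rec X. a.c.(a.X + b.0) → =a=> n1
  n1 = c.(a.(rec X. a.c.(a.X + b.0)) + b.0) → =c=> n2
  n2 = a.(rec X. a.c.(a.X + b.0)) + b.0 → =a=> n0, =b=> n3
  n3 = 0 → ·
Trace ⟨c⟩ through P, begin at {m0}:
  step 1 (c): {m1}
  ✓ P
Trace ⟨c⟩ through Q, begin at {n0}:
  step 1 (c): ∅  — Q cannot continue

c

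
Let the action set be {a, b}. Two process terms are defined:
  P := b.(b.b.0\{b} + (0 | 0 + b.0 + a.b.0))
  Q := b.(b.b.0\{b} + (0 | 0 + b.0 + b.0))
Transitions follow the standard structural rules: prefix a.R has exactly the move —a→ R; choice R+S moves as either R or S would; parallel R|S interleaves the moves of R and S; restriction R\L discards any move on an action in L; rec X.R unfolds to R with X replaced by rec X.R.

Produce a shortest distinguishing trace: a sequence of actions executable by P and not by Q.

ba

Reachable graph of P (6 states):
  m0 = b.(b.b.0\{b} + (0 | 0 + b.0 + a.b.0)) :: ··b··> m1
  m1 = b.b.0\{b} + (0 | 0 + b.0 + a.b.0) :: ··a··> m2, ··b··> m3, ··b··> m4
  m2 = b.0 :: ··b··> m3
  m3 = 0 :: ∅
  m4 = b.0\{b} :: ··b··> m5
  m5 = 0\{b} :: ∅
Reachable graph of Q (5 states):
  n0 = b.(b.b.0\{b} + (0 | 0 + b.0 + b.0)) :: ··b··> n1
  n1 = b.b.0\{b} + (0 | 0 + b.0 + b.0) :: ··b··> n2, ··b··> n3
  n2 = 0 :: ∅
  n3 = b.0\{b} :: ··b··> n4
  n4 = 0\{b} :: ∅
Run σ = ⟨ba⟩ on P: start {m0}
  [1] b ⇒ {m1}
  [2] a ⇒ {m2}
  — P admits the full trace.
Run σ = ⟨ba⟩ on Q: start {n0}
  [1] b ⇒ {n1}
  [2] a ⇒ ∅  — Q cannot continue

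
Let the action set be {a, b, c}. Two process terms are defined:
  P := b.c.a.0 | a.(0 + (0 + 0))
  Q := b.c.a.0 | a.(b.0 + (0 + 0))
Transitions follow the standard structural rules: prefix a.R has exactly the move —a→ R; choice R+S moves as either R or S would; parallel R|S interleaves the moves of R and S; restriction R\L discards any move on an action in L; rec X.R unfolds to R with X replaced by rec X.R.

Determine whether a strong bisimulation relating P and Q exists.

NO

Reachable graph of P (8 states):
  m0 = b.c.a.0 | a.(0 + (0 + 0)) :: —a→ m1, —b→ m2
  m1 = b.c.a.0 | (0 + (0 + 0)) :: —b→ m3
  m2 = c.a.0 | a.(0 + (0 + 0)) :: —a→ m3, —c→ m4
  m3 = c.a.0 | (0 + (0 + 0)) :: —c→ m5
  m4 = a.0 | a.(0 + (0 + 0)) :: —a→ m5, —a→ m6
  m5 = a.0 | (0 + (0 + 0)) :: —a→ m7
  m6 = 0 | a.(0 + (0 + 0)) :: —a→ m7
  m7 = 0 | (0 + (0 + 0)) :: (no moves)
Reachable graph of Q (12 states):
  n0 = b.c.a.0 | a.(b.0 + (0 + 0)) :: —a→ n1, —b→ n2
  n1 = b.c.a.0 | (b.0 + (0 + 0)) :: —b→ n3, —b→ n4
  n2 = c.a.0 | a.(b.0 + (0 + 0)) :: —a→ n4, —c→ n5
  n3 = b.c.a.0 | 0 :: —b→ n6
  n4 = c.a.0 | (b.0 + (0 + 0)) :: —b→ n6, —c→ n7
  n5 = a.0 | a.(b.0 + (0 + 0)) :: —a→ n7, —a→ n8
  n6 = c.a.0 | 0 :: —c→ n9
  n7 = a.0 | (b.0 + (0 + 0)) :: —a→ n10, —b→ n9
  n8 = 0 | a.(b.0 + (0 + 0)) :: —a→ n10
  n9 = a.0 | 0 :: —a→ n11
  n10 = 0 | (b.0 + (0 + 0)) :: —b→ n11
  n11 = 0 | 0 :: (no moves)
Partition-refinement fixed point:
  B0 = {m0}
  B1 = {m2}
  B2 = {m4}
  B3 = {m5, m6, n9}
  B4 = {m7, n11}
  B5 = {m3, n6}
  B6 = {m1, n3}
  B7 = {n0}
  B8 = {n2}
  B9 = {n4}
  B10 = {n7}
  B11 = {n10}
  B12 = {n5}
  B13 = {n8}
  B14 = {n1}
m0 ∈ B0, n0 ∈ B7 → different blocks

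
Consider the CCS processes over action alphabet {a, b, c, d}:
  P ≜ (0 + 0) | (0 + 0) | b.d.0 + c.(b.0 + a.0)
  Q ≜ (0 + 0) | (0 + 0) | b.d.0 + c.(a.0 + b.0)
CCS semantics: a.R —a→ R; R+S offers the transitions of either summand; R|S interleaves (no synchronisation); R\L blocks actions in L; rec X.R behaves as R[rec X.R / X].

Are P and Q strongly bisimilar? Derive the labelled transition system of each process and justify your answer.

bisimilar

P's transition system — 5 states:
  p0 = (0 + 0) | (0 + 0) | b.d.0 + c.(b.0 + a.0) :: —b→ p1, —c→ p2
  p1 = (0 + 0) | (0 + 0) | d.0 :: —d→ p3
  p2 = b.0 + a.0 :: —a→ p4, —b→ p4
  p3 = (0 + 0) | (0 + 0) | 0 :: stopped
  p4 = 0 :: stopped
Q's transition system — 5 states:
  q0 = (0 + 0) | (0 + 0) | b.d.0 + c.(a.0 + b.0) :: —b→ q1, —c→ q2
  q1 = (0 + 0) | (0 + 0) | d.0 :: —d→ q3
  q2 = a.0 + b.0 :: —a→ q4, —b→ q4
  q3 = (0 + 0) | (0 + 0) | 0 :: stopped
  q4 = 0 :: stopped
Partition-refinement fixed point:
  B0 = {p0, q0}
  B1 = {p2, q2}
  B2 = {p3, p4, q3, q4}
  B3 = {p1, q1}
p0 ∈ B0, q0 ∈ B0 → same block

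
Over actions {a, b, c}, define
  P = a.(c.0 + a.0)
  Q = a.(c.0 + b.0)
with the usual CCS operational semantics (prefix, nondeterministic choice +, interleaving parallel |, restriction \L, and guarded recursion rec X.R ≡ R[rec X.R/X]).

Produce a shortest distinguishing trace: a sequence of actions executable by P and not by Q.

LTS(P): 3 reachable states
  p0 = a.(c.0 + a.0) ⊢ =a=> p1
  p1 = c.0 + a.0 ⊢ =a=> p2, =c=> p2
  p2 = 0 ⊢ (no moves)
LTS(Q): 3 reachable states
  q0 = a.(c.0 + b.0) ⊢ =a=> q1
  q1 = c.0 + b.0 ⊢ =b=> q2, =c=> q2
  q2 = 0 ⊢ (no moves)
Executing aa from P (initial set {p0}):
  [1] a ⇒ {p1}
  [2] a ⇒ {p2}
  ✓ P
Executing aa from Q (initial set {q0}):
  [1] a ⇒ {q1}
  [2] a ⇒ ∅ (Q stuck)

aa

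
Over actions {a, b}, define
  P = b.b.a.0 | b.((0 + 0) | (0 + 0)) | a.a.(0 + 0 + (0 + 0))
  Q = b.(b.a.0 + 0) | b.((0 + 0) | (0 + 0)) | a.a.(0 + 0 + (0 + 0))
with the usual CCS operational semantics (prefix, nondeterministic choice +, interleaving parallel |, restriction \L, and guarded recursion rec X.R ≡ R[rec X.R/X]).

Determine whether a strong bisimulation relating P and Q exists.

LTS(P): 24 reachable states
  p0 = b.b.a.0 | b.((0 + 0) | (0 + 0)) | a.a.(0 + 0 + (0 + 0)) ⊢ -a-> p1, -b-> p2, -b-> p3
  p1 = b.b.a.0 | b.((0 + 0) | (0 + 0)) | a.(0 + 0 + (0 + 0)) ⊢ -a-> p4, -b-> p5, -b-> p6
  p2 = b.a.0 | b.((0 + 0) | (0 + 0)) | a.a.(0 + 0 + (0 + 0)) ⊢ -a-> p5, -b-> p7, -b-> p8
  p3 = b.b.a.0 | ((0 + 0) | (0 + 0)) | a.a.(0 + 0 + (0 + 0)) ⊢ -a-> p6, -b-> p8
  p4 = b.b.a.0 | b.((0 + 0) | (0 + 0)) | (0 + 0 + (0 + 0)) ⊢ -b-> p10, -b-> p9
  p5 = b.a.0 | b.((0 + 0) | (0 + 0)) | a.(0 + 0 + (0 + 0)) ⊢ -a-> p9, -b-> p11, -b-> p12
  p6 = b.b.a.0 | ((0 + 0) | (0 + 0)) | a.(0 + 0 + (0 + 0)) ⊢ -a-> p10, -b-> p12
  p7 = a.0 | b.((0 + 0) | (0 + 0)) | a.a.(0 + 0 + (0 + 0)) ⊢ -a-> p11, -a-> p13, -b-> p14
  p8 = b.a.0 | ((0 + 0) | (0 + 0)) | a.a.(0 + 0 + (0 + 0)) ⊢ -a-> p12, -b-> p14
  p9 = b.a.0 | b.((0 + 0) | (0 + 0)) | (0 + 0 + (0 + 0)) ⊢ -b-> p15, -b-> p16
  p10 = b.b.a.0 | ((0 + 0) | (0 + 0)) | (0 + 0 + (0 + 0)) ⊢ -b-> p16
  p11 = a.0 | b.((0 + 0) | (0 + 0)) | a.(0 + 0 + (0 + 0)) ⊢ -a-> p15, -a-> p17, -b-> p18
  p12 = b.a.0 | ((0 + 0) | (0 + 0)) | a.(0 + 0 + (0 + 0)) ⊢ -a-> p16, -b-> p18
  p13 = 0 | b.((0 + 0) | (0 + 0)) | a.a.(0 + 0 + (0 + 0)) ⊢ -a-> p17, -b-> p19
  p14 = a.0 | ((0 + 0) | (0 + 0)) | a.a.(0 + 0 + (0 + 0)) ⊢ -a-> p18, -a-> p19
  p15 = a.0 | b.((0 + 0) | (0 + 0)) | (0 + 0 + (0 + 0)) ⊢ -a-> p20, -b-> p21
  p16 = b.a.0 | ((0 + 0) | (0 + 0)) | (0 + 0 + (0 + 0)) ⊢ -b-> p21
  p17 = 0 | b.((0 + 0) | (0 + 0)) | a.(0 + 0 + (0 + 0)) ⊢ -a-> p20, -b-> p22
  p18 = a.0 | ((0 + 0) | (0 + 0)) | a.(0 + 0 + (0 + 0)) ⊢ -a-> p21, -a-> p22
  p19 = 0 | ((0 + 0) | (0 + 0)) | a.a.(0 + 0 + (0 + 0)) ⊢ -a-> p22
  p20 = 0 | b.((0 + 0) | (0 + 0)) | (0 + 0 + (0 + 0)) ⊢ -b-> p23
  p21 = a.0 | ((0 + 0) | (0 + 0)) | (0 + 0 + (0 + 0)) ⊢ -a-> p23
  p22 = 0 | ((0 + 0) | (0 + 0)) | a.(0 + 0 + (0 + 0)) ⊢ -a-> p23
  p23 = 0 | ((0 + 0) | (0 + 0)) | (0 + 0 + (0 + 0)) ⊢ ∅
LTS(Q): 24 reachable states
  q0 = b.(b.a.0 + 0) | b.((0 + 0) | (0 + 0)) | a.a.(0 + 0 + (0 + 0)) ⊢ -a-> q1, -b-> q2, -b-> q3
  q1 = b.(b.a.0 + 0) | b.((0 + 0) | (0 + 0)) | a.(0 + 0 + (0 + 0)) ⊢ -a-> q4, -b-> q5, -b-> q6
  q2 = (b.a.0 + 0) | b.((0 + 0) | (0 + 0)) | a.a.(0 + 0 + (0 + 0)) ⊢ -a-> q5, -b-> q7, -b-> q8
  q3 = b.(b.a.0 + 0) | ((0 + 0) | (0 + 0)) | a.a.(0 + 0 + (0 + 0)) ⊢ -a-> q6, -b-> q7
  q4 = b.(b.a.0 + 0) | b.((0 + 0) | (0 + 0)) | (0 + 0 + (0 + 0)) ⊢ -b-> q10, -b-> q9
  q5 = (b.a.0 + 0) | b.((0 + 0) | (0 + 0)) | a.(0 + 0 + (0 + 0)) ⊢ -a-> q9, -b-> q11, -b-> q12
  q6 = b.(b.a.0 + 0) | ((0 + 0) | (0 + 0)) | a.(0 + 0 + (0 + 0)) ⊢ -a-> q10, -b-> q11
  q7 = (b.a.0 + 0) | ((0 + 0) | (0 + 0)) | a.a.(0 + 0 + (0 + 0)) ⊢ -a-> q11, -b-> q13
  q8 = a.0 | b.((0 + 0) | (0 + 0)) | a.a.(0 + 0 + (0 + 0)) ⊢ -a-> q12, -a-> q14, -b-> q13
  q9 = (b.a.0 + 0) | b.((0 + 0) | (0 + 0)) | (0 + 0 + (0 + 0)) ⊢ -b-> q15, -b-> q16
  q10 = b.(b.a.0 + 0) | ((0 + 0) | (0 + 0)) | (0 + 0 + (0 + 0)) ⊢ -b-> q15
  q11 = (b.a.0 + 0) | ((0 + 0) | (0 + 0)) | a.(0 + 0 + (0 + 0)) ⊢ -a-> q15, -b-> q17
  q12 = a.0 | b.((0 + 0) | (0 + 0)) | a.(0 + 0 + (0 + 0)) ⊢ -a-> q16, -a-> q18, -b-> q17
  q13 = a.0 | ((0 + 0) | (0 + 0)) | a.a.(0 + 0 + (0 + 0)) ⊢ -a-> q17, -a-> q19
  q14 = 0 | b.((0 + 0) | (0 + 0)) | a.a.(0 + 0 + (0 + 0)) ⊢ -a-> q18, -b-> q19
  q15 = (b.a.0 + 0) | ((0 + 0) | (0 + 0)) | (0 + 0 + (0 + 0)) ⊢ -b-> q20
  q16 = a.0 | b.((0 + 0) | (0 + 0)) | (0 + 0 + (0 + 0)) ⊢ -a-> q21, -b-> q20
  q17 = a.0 | ((0 + 0) | (0 + 0)) | a.(0 + 0 + (0 + 0)) ⊢ -a-> q20, -a-> q22
  q18 = 0 | b.((0 + 0) | (0 + 0)) | a.(0 + 0 + (0 + 0)) ⊢ -a-> q21, -b-> q22
  q19 = 0 | ((0 + 0) | (0 + 0)) | a.a.(0 + 0 + (0 + 0)) ⊢ -a-> q22
  q20 = a.0 | ((0 + 0) | (0 + 0)) | (0 + 0 + (0 + 0)) ⊢ -a-> q23
  q21 = 0 | b.((0 + 0) | (0 + 0)) | (0 + 0 + (0 + 0)) ⊢ -b-> q23
  q22 = 0 | ((0 + 0) | (0 + 0)) | a.(0 + 0 + (0 + 0)) ⊢ -a-> q23
  q23 = 0 | ((0 + 0) | (0 + 0)) | (0 + 0 + (0 + 0)) ⊢ ∅
Bisimilarity quotient blocks:
  B0 = {p0, q0}
  B1 = {p2, q2}
  B2 = {p7, q8}
  B3 = {p11, p13, q12, q14}
  B4 = {p15, p17, q16, q18}
  B5 = {p21, p22, q20, q22}
  B6 = {p23, q23}
  B7 = {p20, q21}
  B8 = {p18, p19, q17, q19}
  B9 = {p14, q13}
  B10 = {p8, q7}
  B11 = {p12, q11}
  B12 = {p16, q15}
  B13 = {p5, q5}
  B14 = {p9, q9}
  B15 = {p1, q1}
  B16 = {p4, q4}
  B17 = {p10, q10}
  B18 = {p6, q6}
  B19 = {p3, q3}
p0 ∈ B0, q0 ∈ B0 → same block

bisimilar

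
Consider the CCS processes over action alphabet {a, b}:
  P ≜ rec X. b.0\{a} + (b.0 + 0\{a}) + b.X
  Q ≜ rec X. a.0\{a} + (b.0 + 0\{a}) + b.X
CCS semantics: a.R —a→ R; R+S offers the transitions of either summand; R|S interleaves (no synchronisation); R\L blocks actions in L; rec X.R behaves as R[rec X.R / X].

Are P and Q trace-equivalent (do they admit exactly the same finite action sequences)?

LTS(P): 3 reachable states
  p0 = rec X. b.0\{a} + (b.0 + 0\{a}) + b.X ⊢ ··b··> p0, ··b··> p1, ··b··> p2
  p1 = 0 ⊢ ∅
  p2 = 0\{a} ⊢ ∅
LTS(Q): 3 reachable states
  q0 = rec X. a.0\{a} + (b.0 + 0\{a}) + b.X ⊢ ··a··> q1, ··b··> q0, ··b··> q2
  q1 = 0\{a} ⊢ ∅
  q2 = 0 ⊢ ∅
Run σ = ⟨a⟩ on Q: start {q0}
  after a @ step 1: {q1}
  ✓ Q
Run σ = ⟨a⟩ on P: start {p0}
  after a @ step 1: ∅  — P cannot continue

NO — witness ⟨a⟩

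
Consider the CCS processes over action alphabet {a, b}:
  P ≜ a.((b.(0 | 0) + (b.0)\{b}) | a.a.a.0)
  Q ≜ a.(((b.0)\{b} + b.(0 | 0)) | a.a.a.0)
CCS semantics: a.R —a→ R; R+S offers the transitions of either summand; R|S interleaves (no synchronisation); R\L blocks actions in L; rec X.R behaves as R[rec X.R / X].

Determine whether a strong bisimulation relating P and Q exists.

YES

LTS(P): 9 reachable states
  m0 = a.((b.(0 | 0) + (b.0)\{b}) | a.a.a.0) :: —a→ m1
  m1 = (b.(0 | 0) + (b.0)\{b}) | a.a.a.0 :: —a→ m2, —b→ m3
  m2 = (b.(0 | 0) + (b.0)\{b}) | a.a.0 :: —a→ m4, —b→ m5
  m3 = 0 | 0 | a.a.a.0 :: —a→ m5
  m4 = (b.(0 | 0) + (b.0)\{b}) | a.0 :: —a→ m6, —b→ m7
  m5 = 0 | 0 | a.a.0 :: —a→ m7
  m6 = (b.(0 | 0) + (b.0)\{b}) | 0 :: —b→ m8
  m7 = 0 | 0 | a.0 :: —a→ m8
  m8 = 0 | 0 | 0 :: ·
LTS(Q): 9 reachable states
  n0 = a.(((b.0)\{b} + b.(0 | 0)) | a.a.a.0) :: —a→ n1
  n1 = ((b.0)\{b} + b.(0 | 0)) | a.a.a.0 :: —a→ n2, —b→ n3
  n2 = ((b.0)\{b} + b.(0 | 0)) | a.a.0 :: —a→ n4, —b→ n5
  n3 = 0 | 0 | a.a.a.0 :: —a→ n5
  n4 = ((b.0)\{b} + b.(0 | 0)) | a.0 :: —a→ n6, —b→ n7
  n5 = 0 | 0 | a.a.0 :: —a→ n7
  n6 = ((b.0)\{b} + b.(0 | 0)) | 0 :: —b→ n8
  n7 = 0 | 0 | a.0 :: —a→ n8
  n8 = 0 | 0 | 0 :: ·
Coarsest stable partition (strong bisimilarity classes):
  B0 = {m0, n0}
  B1 = {m1, n1}
  B2 = {m3, n3}
  B3 = {m5, n5}
  B4 = {m7, n7}
  B5 = {m8, n8}
  B6 = {m2, n2}
  B7 = {m4, n4}
  B8 = {m6, n6}
m0 ∈ B0, n0 ∈ B0 → same block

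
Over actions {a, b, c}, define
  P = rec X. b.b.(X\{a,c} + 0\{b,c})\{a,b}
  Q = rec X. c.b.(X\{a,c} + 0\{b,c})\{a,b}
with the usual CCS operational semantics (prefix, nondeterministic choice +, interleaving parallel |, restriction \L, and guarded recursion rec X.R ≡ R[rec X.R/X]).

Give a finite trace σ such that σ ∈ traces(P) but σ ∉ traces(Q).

b

LTS(P): 3 reachable states
  s0 = rec X. b.b.(X\{a,c} + 0\{b,c})\{a,b} has moves --b--▸ s1
  s1 = b.((rec X. b.b.(X\{a,c} + 0\{b,c})\{a,b})\{a,c} + 0\{b,c})\{a,b} has moves --b--▸ s2
  s2 = ((rec X. b.b.(X\{a,c} + 0\{b,c})\{a,b})\{a,c} + 0\{b,c})\{a,b} has moves deadlocked
LTS(Q): 3 reachable states
  t0 = rec X. c.b.(X\{a,c} + 0\{b,c})\{a,b} has moves --c--▸ t1
  t1 = b.((rec X. c.b.(X\{a,c} + 0\{b,c})\{a,b})\{a,c} + 0\{b,c})\{a,b} has moves --b--▸ t2
  t2 = ((rec X. c.b.(X\{a,c} + 0\{b,c})\{a,b})\{a,c} + 0\{b,c})\{a,b} has moves deadlocked
Run σ = ⟨b⟩ on P: start {s0}
  step 1 (b): {s1}
  P completes σ.
Run σ = ⟨b⟩ on Q: start {t0}
  step 1 (b): ∅ (Q stuck)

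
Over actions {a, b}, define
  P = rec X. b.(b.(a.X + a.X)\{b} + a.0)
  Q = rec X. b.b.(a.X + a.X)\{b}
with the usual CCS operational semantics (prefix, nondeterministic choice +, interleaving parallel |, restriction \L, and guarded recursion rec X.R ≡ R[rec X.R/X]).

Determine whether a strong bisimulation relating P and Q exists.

Reachable graph of P (5 states):
  m0 = rec X. b.(b.(a.X + a.X)\{b} + a.0) ⊢ -b-> m1
  m1 = b.(a.(rec X. b.(b.(a.X + a.X)\{b} + a.0)) + a.(rec X. b.(b.(a.X + a.X)\{b} + a.0)))\{b} + a.0 ⊢ -a-> m2, -b-> m3
  m2 = 0 ⊢ ∅
  m3 = (a.(rec X. b.(b.(a.X + a.X)\{b} + a.0)) + a.(rec X. b.(b.(a.X + a.X)\{b} + a.0)))\{b} ⊢ -a-> m4
  m4 = (rec X. b.(b.(a.X + a.X)\{b} + a.0))\{b} ⊢ ∅
Reachable graph of Q (4 states):
  n0 = rec X. b.b.(a.X + a.X)\{b} ⊢ -b-> n1
  n1 = b.(a.(rec X. b.b.(a.X + a.X)\{b}) + a.(rec X. b.b.(a.X + a.X)\{b}))\{b} ⊢ -b-> n2
  n2 = (a.(rec X. b.b.(a.X + a.X)\{b}) + a.(rec X. b.b.(a.X + a.X)\{b}))\{b} ⊢ -a-> n3
  n3 = (rec X. b.b.(a.X + a.X)\{b})\{b} ⊢ ∅
Partition-refinement fixed point:
  B0 = {m0}
  B1 = {m1}
  B2 = {m2, m4, n3}
  B3 = {m3, n2}
  B4 = {n0}
  B5 = {n1}
m0 ∈ B0, n0 ∈ B4 → different blocks

not bisimilar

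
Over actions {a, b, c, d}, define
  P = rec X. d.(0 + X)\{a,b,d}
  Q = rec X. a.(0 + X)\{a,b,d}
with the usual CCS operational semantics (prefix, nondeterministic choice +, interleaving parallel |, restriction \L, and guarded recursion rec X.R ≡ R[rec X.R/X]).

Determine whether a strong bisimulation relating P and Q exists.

Reachable graph of P (2 states):
  p0 = rec X. d.(0 + X)\{a,b,d} → —d→ p1
  p1 = (0 + (rec X. d.(0 + X)\{a,b,d}))\{a,b,d} → ∅
Reachable graph of Q (2 states):
  q0 = rec X. a.(0 + X)\{a,b,d} → —a→ q1
  q1 = (0 + (rec X. a.(0 + X)\{a,b,d}))\{a,b,d} → ∅
Bisimilarity quotient blocks:
  B0 = {p0}
  B1 = {p1, q1}
  B2 = {q0}
p0 ∈ B0, q0 ∈ B2 → different blocks

not bisimilar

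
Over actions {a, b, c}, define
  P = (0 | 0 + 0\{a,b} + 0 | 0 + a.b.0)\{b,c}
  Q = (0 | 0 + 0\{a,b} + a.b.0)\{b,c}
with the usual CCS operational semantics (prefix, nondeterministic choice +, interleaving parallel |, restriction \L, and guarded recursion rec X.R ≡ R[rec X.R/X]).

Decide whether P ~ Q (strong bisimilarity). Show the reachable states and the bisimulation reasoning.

P's transition system — 2 states:
  u0 = (0 | 0 + 0\{a,b} + 0 | 0 + a.b.0)\{b,c} has moves --a--▸ u1
  u1 = (b.0)\{b,c} has moves stopped
Q's transition system — 2 states:
  v0 = (0 | 0 + 0\{a,b} + a.b.0)\{b,c} has moves --a--▸ v1
  v1 = (b.0)\{b,c} has moves stopped
Partition-refinement fixed point:
  B0 = {u0, v0}
  B1 = {u1, v1}
u0 ∈ B0, v0 ∈ B0 → same block

bisimilar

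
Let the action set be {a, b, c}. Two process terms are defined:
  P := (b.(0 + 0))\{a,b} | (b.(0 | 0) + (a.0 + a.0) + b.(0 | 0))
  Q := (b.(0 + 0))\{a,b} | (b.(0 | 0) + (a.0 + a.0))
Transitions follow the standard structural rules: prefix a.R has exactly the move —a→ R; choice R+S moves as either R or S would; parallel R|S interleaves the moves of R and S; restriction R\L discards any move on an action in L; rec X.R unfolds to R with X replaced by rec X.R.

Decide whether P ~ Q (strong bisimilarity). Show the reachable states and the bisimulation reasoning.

YES

LTS(P): 3 reachable states
  s0 = (b.(0 + 0))\{a,b} | (b.(0 | 0) + (a.0 + a.0) + b.(0 | 0)) :: ··a··> s1, ··b··> s2
  s1 = (b.(0 + 0))\{a,b} | 0 :: ∅
  s2 = (b.(0 + 0))\{a,b} | (0 | 0) :: ∅
LTS(Q): 3 reachable states
  t0 = (b.(0 + 0))\{a,b} | (b.(0 | 0) + (a.0 + a.0)) :: ··a··> t1, ··b··> t2
  t1 = (b.(0 + 0))\{a,b} | 0 :: ∅
  t2 = (b.(0 + 0))\{a,b} | (0 | 0) :: ∅
Bisimilarity quotient blocks:
  B0 = {s0, t0}
  B1 = {s1, s2, t1, t2}
s0 ∈ B0, t0 ∈ B0 → same block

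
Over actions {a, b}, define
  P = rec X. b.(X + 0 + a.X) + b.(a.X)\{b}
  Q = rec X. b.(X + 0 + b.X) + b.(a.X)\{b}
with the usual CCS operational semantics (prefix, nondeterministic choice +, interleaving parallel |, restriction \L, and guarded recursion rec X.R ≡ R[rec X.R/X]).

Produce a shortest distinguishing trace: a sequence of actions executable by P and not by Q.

bab

LTS(P): 4 reachable states
  s0 = rec X. b.(X + 0 + a.X) + b.(a.X)\{b} ⊢ --b--▸ s1, --b--▸ s2
  s1 = (a.(rec X. b.(X + 0 + a.X) + b.(a.X)\{b}))\{b} ⊢ --a--▸ s3
  s2 = (rec X. b.(X + 0 + a.X) + b.(a.X)\{b}) + 0 + a.(rec X. b.(X + 0 + a.X) + b.(a.X)\{b}) ⊢ --a--▸ s0, --b--▸ s1, --b--▸ s2
  s3 = (rec X. b.(X + 0 + a.X) + b.(a.X)\{b})\{b} ⊢ stopped
LTS(Q): 4 reachable states
  t0 = rec X. b.(X + 0 + b.X) + b.(a.X)\{b} ⊢ --b--▸ t1, --b--▸ t2
  t1 = (a.(rec X. b.(X + 0 + b.X) + b.(a.X)\{b}))\{b} ⊢ --a--▸ t3
  t2 = (rec X. b.(X + 0 + b.X) + b.(a.X)\{b}) + 0 + b.(rec X. b.(X + 0 + b.X) + b.(a.X)\{b}) ⊢ --b--▸ t0, --b--▸ t1, --b--▸ t2
  t3 = (rec X. b.(X + 0 + b.X) + b.(a.X)\{b})\{b} ⊢ stopped
Run σ = ⟨bab⟩ on P: start {s0}
  step 1 (b): {s1, s2}
  step 2 (a): {s0, s3}
  step 3 (b): {s1, s2}
  ✓ P
Run σ = ⟨bab⟩ on Q: start {t0}
  step 1 (b): {t1, t2}
  step 2 (a): {t3}
  step 3 (b): ∅  — Q cannot continue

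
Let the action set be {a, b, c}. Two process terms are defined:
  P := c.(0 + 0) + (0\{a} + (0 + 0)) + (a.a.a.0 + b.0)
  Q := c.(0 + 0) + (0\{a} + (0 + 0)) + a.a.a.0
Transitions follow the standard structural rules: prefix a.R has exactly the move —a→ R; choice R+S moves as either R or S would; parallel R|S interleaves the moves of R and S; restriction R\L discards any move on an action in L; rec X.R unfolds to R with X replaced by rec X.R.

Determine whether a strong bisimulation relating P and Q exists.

LTS(P): 5 reachable states
  s0 = c.(0 + 0) + (0\{a} + (0 + 0)) + (a.a.a.0 + b.0) has moves ··a··> s1, ··b··> s2, ··c··> s3
  s1 = a.a.0 has moves ··a··> s4
  s2 = 0 has moves stopped
  s3 = 0 + 0 has moves stopped
  s4 = a.0 has moves ··a··> s2
LTS(Q): 5 reachable states
  t0 = c.(0 + 0) + (0\{a} + (0 + 0)) + a.a.a.0 has moves ··a··> t1, ··c··> t2
  t1 = a.a.0 has moves ··a··> t3
  t2 = 0 + 0 has moves stopped
  t3 = a.0 has moves ··a··> t4
  t4 = 0 has moves stopped
Bisimilarity quotient blocks:
  B0 = {s0}
  B1 = {s2, s3, t2, t4}
  B2 = {s1, t1}
  B3 = {s4, t3}
  B4 = {t0}
s0 ∈ B0, t0 ∈ B4 → different blocks

not bisimilar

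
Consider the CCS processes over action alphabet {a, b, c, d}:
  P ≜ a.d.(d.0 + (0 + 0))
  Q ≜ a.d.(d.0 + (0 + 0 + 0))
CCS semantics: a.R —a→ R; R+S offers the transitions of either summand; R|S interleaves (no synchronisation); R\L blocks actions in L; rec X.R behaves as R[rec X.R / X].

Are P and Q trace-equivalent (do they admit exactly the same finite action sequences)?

traces(P) = traces(Q)

Reachable graph of P (4 states):
  m0 = a.d.(d.0 + (0 + 0)) :: =a=> m1
  m1 = d.(d.0 + (0 + 0)) :: =d=> m2
  m2 = d.0 + (0 + 0) :: =d=> m3
  m3 = 0 :: (no moves)
Reachable graph of Q (4 states):
  n0 = a.d.(d.0 + (0 + 0 + 0)) :: =a=> n1
  n1 = d.(d.0 + (0 + 0 + 0)) :: =d=> n2
  n2 = d.0 + (0 + 0 + 0) :: =d=> n3
  n3 = 0 :: (no moves)
Partition-refinement fixed point:
  B0 = {m0, n0}
  B1 = {m1, n1}
  B2 = {m2, n2}
  B3 = {m3, n3}
m0 ∈ B0, n0 ∈ B0 → same block
Bisimilar ⇒ trace-equivalent.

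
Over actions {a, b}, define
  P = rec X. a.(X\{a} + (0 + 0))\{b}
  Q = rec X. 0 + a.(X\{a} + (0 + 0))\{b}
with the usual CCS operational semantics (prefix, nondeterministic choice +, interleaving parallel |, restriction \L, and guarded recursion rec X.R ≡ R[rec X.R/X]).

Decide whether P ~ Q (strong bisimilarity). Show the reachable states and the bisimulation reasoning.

bisimilar

P's transition system — 2 states:
  s0 = rec X. a.(X\{a} + (0 + 0))\{b} ⊢ -a-> s1
  s1 = ((rec X. a.(X\{a} + (0 + 0))\{b})\{a} + (0 + 0))\{b} ⊢ stopped
Q's transition system — 2 states:
  t0 = rec X. 0 + a.(X\{a} + (0 + 0))\{b} ⊢ -a-> t1
  t1 = ((rec X. 0 + a.(X\{a} + (0 + 0))\{b})\{a} + (0 + 0))\{b} ⊢ stopped
Bisimilarity quotient blocks:
  B0 = {s0, t0}
  B1 = {s1, t1}
s0 ∈ B0, t0 ∈ B0 → same block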